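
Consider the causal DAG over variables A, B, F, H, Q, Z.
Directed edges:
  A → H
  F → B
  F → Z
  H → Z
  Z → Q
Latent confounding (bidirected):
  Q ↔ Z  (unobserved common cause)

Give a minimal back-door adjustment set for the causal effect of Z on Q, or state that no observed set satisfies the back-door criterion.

Z→Q: no observed back-door set.

desc(Z)\{Z}={Q}; candidates ⊆ {A,B,F,H}.
Z↔Q: latent back-door arc(s) into Z.
size 0: {}; under {} Z still reaches {A,B,F,H,Q} ∋ Q.
size 1: {A}, {B}, {F} …(+1); under {A} Z still reaches {B,F,H,Q} ∋ Q.
size 2: {A,B}, {A,F}, {A,H} …(+3); under {A,B} Z still reaches {F,H,Q} ∋ Q.
Z↔Q cannot be blocked by any observed set — no back-door set.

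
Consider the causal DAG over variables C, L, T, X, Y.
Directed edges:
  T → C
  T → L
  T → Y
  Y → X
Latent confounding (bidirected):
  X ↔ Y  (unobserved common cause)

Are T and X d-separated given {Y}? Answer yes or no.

No — T and X are d-connected given {Y}.

Bayes-Ball from T | {Y} reaches {C,L,X}.
X ∈ reach(T|{Y}) ⇒ T ⊥̸ X | {Y}.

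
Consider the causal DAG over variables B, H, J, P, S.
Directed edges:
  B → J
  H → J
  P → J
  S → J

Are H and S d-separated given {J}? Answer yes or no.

Bayes-Ball from H | {J} reaches {B,P,S}.
S ∈ reach(H|{J}) ⇒ H ⊥̸ S | {J}.

No — H and S are d-connected given {J}.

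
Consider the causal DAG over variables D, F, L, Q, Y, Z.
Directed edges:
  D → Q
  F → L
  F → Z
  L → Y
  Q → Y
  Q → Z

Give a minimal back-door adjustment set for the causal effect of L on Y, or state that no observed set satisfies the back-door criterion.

desc(L)\{L}={Y}; candidates ⊆ {D,F,Q,Z}.
∅: L⊥Y given ∅ in G with L→· removed — back-door holds.

L→Y: minimal back-door set ∅.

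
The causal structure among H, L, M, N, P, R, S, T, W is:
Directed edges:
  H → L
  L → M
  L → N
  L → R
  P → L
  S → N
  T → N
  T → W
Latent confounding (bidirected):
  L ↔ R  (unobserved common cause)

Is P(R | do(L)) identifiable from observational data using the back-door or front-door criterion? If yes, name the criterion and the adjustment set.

P(R|do(L)): not identifiable (no BD/FD set).

desc(L)\{L}={M,N,R}; candidates ⊆ {H,P,S,T,W}.
L↔R: latent back-door arc(s) into L.
size 0: {}; under {} L still reaches {H,P,R} ∋ R.
size 1: {H}, {P}, {S} …(+2); under {H} L still reaches {P,R} ∋ R.
size 2: {H,P}, {H,S}, {H,T} …(+7); under {H,P} L still reaches {R} ∋ R.
L↔R cannot be blocked by any observed set — no back-door set.
No mediator lies on a directed L→…→R path.
Neither criterion identifies P(R|do(L)) in this graph.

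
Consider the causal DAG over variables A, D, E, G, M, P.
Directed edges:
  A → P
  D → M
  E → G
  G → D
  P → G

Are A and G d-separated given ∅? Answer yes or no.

No — A and G are d-connected given ∅.

Bayes-Ball from A | ∅ reaches {D,G,M,P}.
G ∈ reach(A|∅) ⇒ A ⊥̸ G | ∅.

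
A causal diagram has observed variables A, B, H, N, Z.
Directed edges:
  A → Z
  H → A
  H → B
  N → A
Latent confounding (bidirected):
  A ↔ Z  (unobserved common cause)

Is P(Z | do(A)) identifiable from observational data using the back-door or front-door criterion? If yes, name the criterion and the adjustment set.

P(Z|do(A)): not identifiable (no BD/FD set).

desc(A)\{A}={Z}; candidates ⊆ {B,H,N}.
A↔Z: latent back-door arc(s) into A.
size 0: {}; under {} A still reaches {B,H,N,Z} ∋ Z.
size 1: {B}, {H}, {N}; under {B} A still reaches {H,N,Z} ∋ Z.
size 2: {B,H}, {B,N}, {H,N}; under {B,H} A still reaches {N,Z} ∋ Z.
A↔Z cannot be blocked by any observed set — no back-door set.
No mediator lies on a directed A→…→Z path.
Neither criterion identifies P(Z|do(A)) in this graph.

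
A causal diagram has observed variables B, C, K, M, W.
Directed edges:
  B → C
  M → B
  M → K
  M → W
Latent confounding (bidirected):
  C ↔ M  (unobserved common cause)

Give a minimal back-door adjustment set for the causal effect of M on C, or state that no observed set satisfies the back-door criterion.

M→C: no observed back-door set.

desc(M)\{M}={B,C,K,W}; candidates ⊆ {—}.
M↔C: latent back-door arc(s) into M.
size 0: {}; under {} M still reaches {C} ∋ C.
M↔C cannot be blocked by any observed set — no back-door set.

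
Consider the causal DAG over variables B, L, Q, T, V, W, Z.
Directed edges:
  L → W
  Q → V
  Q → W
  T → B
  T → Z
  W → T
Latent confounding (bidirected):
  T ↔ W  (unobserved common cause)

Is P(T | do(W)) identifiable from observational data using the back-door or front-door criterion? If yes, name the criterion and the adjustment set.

P(T|do(W)): not identifiable (no BD/FD set).

desc(W)\{W}={B,T,Z}; candidates ⊆ {L,Q,V}.
W↔T: latent back-door arc(s) into W.
size 0: {}; under {} W still reaches {B,L,Q,T,V,Z} ∋ T.
size 1: {L}, {Q}, {V}; under {L} W still reaches {B,Q,T,V,Z} ∋ T.
size 2: {L,Q}, {L,V}, {Q,V}; under {L,Q} W still reaches {B,T,Z} ∋ T.
W↔T cannot be blocked by any observed set — no back-door set.
No mediator lies on a directed W→…→T path.
Neither criterion identifies P(T|do(W)) in this graph.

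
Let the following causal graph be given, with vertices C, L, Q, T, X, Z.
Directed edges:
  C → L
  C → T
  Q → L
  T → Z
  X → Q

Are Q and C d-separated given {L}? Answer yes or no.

Bayes-Ball from Q | {L} reaches {C,T,X,Z}.
C ∈ reach(Q|{L}) ⇒ Q ⊥̸ C | {L}.

No — Q and C are d-connected given {L}.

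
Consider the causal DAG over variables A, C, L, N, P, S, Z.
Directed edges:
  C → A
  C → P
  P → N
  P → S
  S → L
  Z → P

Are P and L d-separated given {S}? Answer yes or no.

Bayes-Ball from P | {S} reaches {A,C,N,Z}.
L ∉ reach(P|{S}) ⇒ P ⊥ L | {S}.

Yes — P ⊥ L | {S}.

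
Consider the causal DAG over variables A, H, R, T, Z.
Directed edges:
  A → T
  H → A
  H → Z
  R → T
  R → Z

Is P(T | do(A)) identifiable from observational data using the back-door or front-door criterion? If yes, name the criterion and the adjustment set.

desc(A)\{A}={T}; candidates ⊆ {H,R,Z}.
∅: A⊥T given ∅ in G with A→· removed — back-door holds.
P(T|do(A)) = P(T|A) — no adjustment needed.

P(T|do(A)): backdoor, adjust for ∅.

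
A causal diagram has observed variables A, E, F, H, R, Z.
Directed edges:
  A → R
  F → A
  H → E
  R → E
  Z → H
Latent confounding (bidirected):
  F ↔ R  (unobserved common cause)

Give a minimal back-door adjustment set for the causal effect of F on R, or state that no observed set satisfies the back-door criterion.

desc(F)\{F}={A,E,R}; candidates ⊆ {H,Z}.
F↔R: latent back-door arc(s) into F.
size 0: {}; under {} F still reaches {E,R} ∋ R.
size 1: {H}, {Z}; under {H} F still reaches {E,R} ∋ R.
size 2: {H,Z}; under {H,Z} F still reaches {E,R} ∋ R.
F↔R cannot be blocked by any observed set — no back-door set.

F→R: no observed back-door set.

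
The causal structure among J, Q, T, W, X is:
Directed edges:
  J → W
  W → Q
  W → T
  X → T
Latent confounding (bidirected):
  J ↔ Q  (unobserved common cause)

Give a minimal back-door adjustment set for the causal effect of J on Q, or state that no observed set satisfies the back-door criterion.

desc(J)\{J}={Q,T,W}; candidates ⊆ {X}.
J↔Q: latent back-door arc(s) into J.
size 0: {}; under {} J still reaches {Q} ∋ Q.
size 1: {X}; under {X} J still reaches {Q} ∋ Q.
J↔Q cannot be blocked by any observed set — no back-door set.

J→Q: no observed back-door set.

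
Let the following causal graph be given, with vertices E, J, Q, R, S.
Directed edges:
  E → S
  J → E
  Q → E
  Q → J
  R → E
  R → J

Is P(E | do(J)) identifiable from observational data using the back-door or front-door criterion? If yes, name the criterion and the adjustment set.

P(E|do(J)): backdoor, adjust for {Q, R}.

desc(J)\{J}={E,S}; candidates ⊆ {Q,R}.
size 0: {}; under {} J still reaches {E,Q,R,S} ∋ E.
size 1: {Q}, {R}; under {Q} J still reaches {E,R,S} ∋ E.
{Q,R}: J⊥E given {Q,R} in G with J→· removed — back-door holds.
P(E|do(J)) = Σ_{Q,R} P(E|J,Q,R)·P(Q,R).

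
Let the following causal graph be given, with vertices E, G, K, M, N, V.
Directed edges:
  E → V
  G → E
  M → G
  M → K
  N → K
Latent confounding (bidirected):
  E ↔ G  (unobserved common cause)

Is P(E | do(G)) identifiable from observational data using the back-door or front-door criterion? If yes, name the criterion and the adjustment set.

desc(G)\{G}={E,V}; candidates ⊆ {K,M,N}.
G↔E: latent back-door arc(s) into G.
size 0: {}; under {} G still reaches {E,K,M,V} ∋ E.
size 1: {K}, {M}, {N}; under {K} G still reaches {E,M,N,V} ∋ E.
size 2: {K,M}, {K,N}, {M,N}; under {K,M} G still reaches {E,V} ∋ E.
G↔E cannot be blocked by any observed set — no back-door set.
No mediator lies on a directed G→…→E path.
Neither criterion identifies P(E|do(G)) in this graph.

P(E|do(G)): not identifiable (no BD/FD set).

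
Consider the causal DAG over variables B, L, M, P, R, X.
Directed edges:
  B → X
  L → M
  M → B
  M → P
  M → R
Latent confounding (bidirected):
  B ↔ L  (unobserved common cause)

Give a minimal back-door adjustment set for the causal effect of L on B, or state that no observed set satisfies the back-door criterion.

L→B: no observed back-door set.

desc(L)\{L}={B,M,P,R,X}; candidates ⊆ {—}.
L↔B: latent back-door arc(s) into L.
size 0: {}; under {} L still reaches {B,X} ∋ B.
L↔B cannot be blocked by any observed set — no back-door set.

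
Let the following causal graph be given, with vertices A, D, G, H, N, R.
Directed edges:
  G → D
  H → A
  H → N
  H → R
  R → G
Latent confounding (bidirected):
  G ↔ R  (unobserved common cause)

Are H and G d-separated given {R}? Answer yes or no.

Bayes-Ball from H | {R} reaches {A,D,G,N}.
G ∈ reach(H|{R}) ⇒ H ⊥̸ G | {R}.

No — H and G are d-connected given {R}.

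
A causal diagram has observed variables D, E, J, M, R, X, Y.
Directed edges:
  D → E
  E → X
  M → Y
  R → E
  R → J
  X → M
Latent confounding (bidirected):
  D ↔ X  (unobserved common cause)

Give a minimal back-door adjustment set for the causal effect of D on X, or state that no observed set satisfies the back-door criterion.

desc(D)\{D}={E,M,X,Y}; candidates ⊆ {J,R}.
D↔X: latent back-door arc(s) into D.
size 0: {}; under {} D still reaches {M,X,Y} ∋ X.
size 1: {J}, {R}; under {J} D still reaches {M,X,Y} ∋ X.
size 2: {J,R}; under {J,R} D still reaches {M,X,Y} ∋ X.
D↔X cannot be blocked by any observed set — no back-door set.

D→X: no observed back-door set.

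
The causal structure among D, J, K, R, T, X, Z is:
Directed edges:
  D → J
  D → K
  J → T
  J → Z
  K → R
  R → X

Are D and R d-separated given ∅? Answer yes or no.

No — D and R are d-connected given ∅.

Bayes-Ball from D | ∅ reaches {J,K,R,T,X,Z}.
R ∈ reach(D|∅) ⇒ D ⊥̸ R | ∅.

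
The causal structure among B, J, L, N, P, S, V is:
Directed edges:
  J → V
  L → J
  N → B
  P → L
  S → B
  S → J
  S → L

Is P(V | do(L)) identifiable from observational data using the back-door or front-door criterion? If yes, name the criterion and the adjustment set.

P(V|do(L)): backdoor, adjust for {S}.

desc(L)\{L}={J,V}; candidates ⊆ {B,N,P,S}.
size 0: {}; under {} L still reaches {B,J,P,S,V} ∋ V.
{S}: L⊥V given {S} in G with L→· removed — back-door holds.
P(V|do(L)) = Σ_{S} P(V|L,S)·P(S).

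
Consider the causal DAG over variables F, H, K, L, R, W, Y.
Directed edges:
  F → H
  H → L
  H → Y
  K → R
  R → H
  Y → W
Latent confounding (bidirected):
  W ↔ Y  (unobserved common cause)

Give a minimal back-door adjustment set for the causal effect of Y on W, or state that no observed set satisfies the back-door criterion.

Y→W: no observed back-door set.

desc(Y)\{Y}={W}; candidates ⊆ {F,H,K,L,R}.
Y↔W: latent back-door arc(s) into Y.
size 0: {}; under {} Y still reaches {F,H,K,L,R,W} ∋ W.
size 1: {F}, {H}, {K} …(+2); under {F} Y still reaches {H,K,L,R,W} ∋ W.
size 2: {F,H}, {F,K}, {F,L} …(+7); under {F,H} Y still reaches {W} ∋ W.
Y↔W cannot be blocked by any observed set — no back-door set.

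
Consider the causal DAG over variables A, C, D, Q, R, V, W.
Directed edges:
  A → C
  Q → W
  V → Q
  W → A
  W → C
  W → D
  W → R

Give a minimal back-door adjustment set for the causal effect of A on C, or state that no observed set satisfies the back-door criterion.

A→C: minimal back-door set {W}.

desc(A)\{A}={C}; candidates ⊆ {D,Q,R,V,W}.
size 0: {}; under {} A still reaches {C,D,Q,R,V,W} ∋ C.
{W}: A⊥C given {W} in G with A→· removed — back-door holds.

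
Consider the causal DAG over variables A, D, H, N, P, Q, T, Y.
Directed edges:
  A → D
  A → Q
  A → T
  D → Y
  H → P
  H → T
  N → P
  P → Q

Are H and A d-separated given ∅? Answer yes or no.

Yes — H ⊥ A | ∅.

Bayes-Ball from H | ∅ reaches {P,Q,T}.
A ∉ reach(H|∅) ⇒ H ⊥ A | ∅.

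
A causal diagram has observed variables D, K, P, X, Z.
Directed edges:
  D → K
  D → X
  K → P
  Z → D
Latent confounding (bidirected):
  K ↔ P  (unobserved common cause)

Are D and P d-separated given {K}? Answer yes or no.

No — D and P are d-connected given {K}.

Bayes-Ball from D | {K} reaches {P,X,Z}.
P ∈ reach(D|{K}) ⇒ D ⊥̸ P | {K}.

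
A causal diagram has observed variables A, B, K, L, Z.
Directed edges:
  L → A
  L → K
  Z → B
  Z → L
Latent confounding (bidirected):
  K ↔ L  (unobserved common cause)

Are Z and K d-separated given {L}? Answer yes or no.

No — Z and K are d-connected given {L}.

Bayes-Ball from Z | {L} reaches {B,K}.
K ∈ reach(Z|{L}) ⇒ Z ⊥̸ K | {L}.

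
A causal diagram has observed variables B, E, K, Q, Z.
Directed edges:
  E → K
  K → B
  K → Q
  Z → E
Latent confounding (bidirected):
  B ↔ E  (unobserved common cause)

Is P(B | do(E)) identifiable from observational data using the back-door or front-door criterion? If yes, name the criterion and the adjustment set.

P(B|do(E)): frontdoor, adjust for {K}.

desc(E)\{E}={B,K,Q}; candidates ⊆ {Z}.
E↔B: latent back-door arc(s) into E.
size 0: {}; under {} E still reaches {B,Z} ∋ B.
size 1: {Z}; under {Z} E still reaches {B} ∋ B.
E↔B cannot be blocked by any observed set — no back-door set.
{K}: (i) intercepts every directed E→B path; (ii) no back-door E→{K}; (iii) {E} blocks every back-door {K}→B. Front-door holds.
P(B|do(E)) = Σ_{K} P(K|E) Σ_{E'} P(B|K,E')P(E').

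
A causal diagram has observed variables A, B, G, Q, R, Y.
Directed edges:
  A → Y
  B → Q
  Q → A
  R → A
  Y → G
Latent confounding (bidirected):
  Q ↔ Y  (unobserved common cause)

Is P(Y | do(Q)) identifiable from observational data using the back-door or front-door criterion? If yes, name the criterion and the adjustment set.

P(Y|do(Q)): frontdoor, adjust for {A}.

desc(Q)\{Q}={A,G,Y}; candidates ⊆ {B,R}.
Q↔Y: latent back-door arc(s) into Q.
size 0: {}; under {} Q still reaches {B,G,Y} ∋ Y.
size 1: {B}, {R}; under {B} Q still reaches {G,Y} ∋ Y.
size 2: {B,R}; under {B,R} Q still reaches {G,Y} ∋ Y.
Q↔Y cannot be blocked by any observed set — no back-door set.
{A}: (i) intercepts every directed Q→Y path; (ii) no back-door Q→{A}; (iii) {Q} blocks every back-door {A}→Y. Front-door holds.
P(Y|do(Q)) = Σ_{A} P(A|Q) Σ_{Q'} P(Y|A,Q')P(Q').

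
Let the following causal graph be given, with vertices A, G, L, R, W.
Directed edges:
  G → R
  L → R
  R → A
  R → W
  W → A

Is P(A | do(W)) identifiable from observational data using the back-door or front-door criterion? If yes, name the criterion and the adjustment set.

P(A|do(W)): backdoor, adjust for {R}.

desc(W)\{W}={A}; candidates ⊆ {G,L,R}.
size 0: {}; under {} W still reaches {A,G,L,R} ∋ A.
{R}: W⊥A given {R} in G with W→· removed — back-door holds.
P(A|do(W)) = Σ_{R} P(A|W,R)·P(R).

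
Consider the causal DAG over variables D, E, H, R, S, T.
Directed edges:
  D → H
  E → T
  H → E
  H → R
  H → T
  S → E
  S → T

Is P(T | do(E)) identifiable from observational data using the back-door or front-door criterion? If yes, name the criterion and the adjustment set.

desc(E)\{E}={T}; candidates ⊆ {D,H,R,S}.
size 0: {}; under {} E still reaches {D,H,R,S,T} ∋ T.
size 1: {D}, {H}, {R} …(+1); under {D} E still reaches {H,R,S,T} ∋ T.
{H,S}: E⊥T given {H,S} in G with E→· removed — back-door holds.
P(T|do(E)) = Σ_{H,S} P(T|E,H,S)·P(H,S).

P(T|do(E)): backdoor, adjust for {H, S}.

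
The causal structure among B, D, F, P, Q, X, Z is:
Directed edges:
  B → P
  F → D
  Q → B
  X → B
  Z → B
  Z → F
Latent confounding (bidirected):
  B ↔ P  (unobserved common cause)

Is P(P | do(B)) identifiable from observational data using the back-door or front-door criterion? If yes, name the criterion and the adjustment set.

P(P|do(B)): not identifiable (no BD/FD set).

desc(B)\{B}={P}; candidates ⊆ {D,F,Q,X,Z}.
B↔P: latent back-door arc(s) into B.
size 0: {}; under {} B still reaches {D,F,P,Q,X,Z} ∋ P.
size 1: {D}, {F}, {Q} …(+2); under {D} B still reaches {F,P,Q,X,Z} ∋ P.
size 2: {D,F}, {D,Q}, {D,X} …(+7); under {D,F} B still reaches {P,Q,X,Z} ∋ P.
B↔P cannot be blocked by any observed set — no back-door set.
No mediator lies on a directed B→…→P path.
Neither criterion identifies P(P|do(B)) in this graph.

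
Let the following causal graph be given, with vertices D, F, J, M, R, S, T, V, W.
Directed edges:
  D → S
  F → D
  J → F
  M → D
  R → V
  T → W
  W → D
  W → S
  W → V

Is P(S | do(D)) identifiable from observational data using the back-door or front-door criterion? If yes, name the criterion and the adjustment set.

P(S|do(D)): backdoor, adjust for {W}.

desc(D)\{D}={S}; candidates ⊆ {F,J,M,R,T,V,W}.
size 0: {}; under {} D still reaches {F,J,M,S,T,V,W} ∋ S.
{W}: D⊥S given {W} in G with D→· removed — back-door holds.
P(S|do(D)) = Σ_{W} P(S|D,W)·P(W).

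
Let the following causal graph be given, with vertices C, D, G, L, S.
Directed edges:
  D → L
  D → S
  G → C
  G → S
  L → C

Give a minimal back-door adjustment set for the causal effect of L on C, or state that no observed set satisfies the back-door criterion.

desc(L)\{L}={C}; candidates ⊆ {D,G,S}.
∅: L⊥C given ∅ in G with L→· removed — back-door holds.

L→C: minimal back-door set ∅.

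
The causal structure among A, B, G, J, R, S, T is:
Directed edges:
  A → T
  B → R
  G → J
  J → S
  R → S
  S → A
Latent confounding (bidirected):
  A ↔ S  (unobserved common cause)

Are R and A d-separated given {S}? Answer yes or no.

Bayes-Ball from R | {S} reaches {A,B,G,J,T}.
A ∈ reach(R|{S}) ⇒ R ⊥̸ A | {S}.

No — R and A are d-connected given {S}.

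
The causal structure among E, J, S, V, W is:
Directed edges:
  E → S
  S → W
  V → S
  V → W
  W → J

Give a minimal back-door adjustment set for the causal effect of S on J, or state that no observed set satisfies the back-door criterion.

desc(S)\{S}={J,W}; candidates ⊆ {E,V}.
size 0: {}; under {} S still reaches {E,J,V,W} ∋ J.
{V}: S⊥J given {V} in G with S→· removed — back-door holds.

S→J: minimal back-door set {V}.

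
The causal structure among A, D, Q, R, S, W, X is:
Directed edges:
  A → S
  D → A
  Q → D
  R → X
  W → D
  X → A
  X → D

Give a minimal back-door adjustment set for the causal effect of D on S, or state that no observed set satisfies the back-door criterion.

D→S: minimal back-door set {X}.

desc(D)\{D}={A,S}; candidates ⊆ {Q,R,W,X}.
size 0: {}; under {} D still reaches {A,Q,R,S,W,X} ∋ S.
{X}: D⊥S given {X} in G with D→· removed — back-door holds.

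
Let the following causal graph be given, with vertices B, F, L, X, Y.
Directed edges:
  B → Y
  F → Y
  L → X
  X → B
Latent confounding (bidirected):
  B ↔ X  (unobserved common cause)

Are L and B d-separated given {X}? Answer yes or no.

No — L and B are d-connected given {X}.

Bayes-Ball from L | {X} reaches {B,Y}.
B ∈ reach(L|{X}) ⇒ L ⊥̸ B | {X}.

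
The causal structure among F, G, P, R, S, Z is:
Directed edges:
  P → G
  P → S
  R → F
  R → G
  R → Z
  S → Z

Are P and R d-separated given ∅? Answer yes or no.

Bayes-Ball from P | ∅ reaches {G,S,Z}.
R ∉ reach(P|∅) ⇒ P ⊥ R | ∅.

Yes — P ⊥ R | ∅.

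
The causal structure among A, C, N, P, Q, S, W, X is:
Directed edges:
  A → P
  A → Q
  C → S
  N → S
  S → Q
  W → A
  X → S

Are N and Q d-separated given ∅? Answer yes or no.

No — N and Q are d-connected given ∅.

Bayes-Ball from N | ∅ reaches {Q,S}.
Q ∈ reach(N|∅) ⇒ N ⊥̸ Q | ∅.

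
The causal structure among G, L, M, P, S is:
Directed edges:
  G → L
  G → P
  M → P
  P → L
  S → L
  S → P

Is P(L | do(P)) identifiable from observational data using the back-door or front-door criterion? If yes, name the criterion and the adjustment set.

desc(P)\{P}={L}; candidates ⊆ {G,M,S}.
size 0: {}; under {} P still reaches {G,L,M,S} ∋ L.
size 1: {G}, {M}, {S}; under {G} P still reaches {L,M,S} ∋ L.
{G,S}: P⊥L given {G,S} in G with P→· removed — back-door holds.
P(L|do(P)) = Σ_{G,S} P(L|P,G,S)·P(G,S).

P(L|do(P)): backdoor, adjust for {G, S}.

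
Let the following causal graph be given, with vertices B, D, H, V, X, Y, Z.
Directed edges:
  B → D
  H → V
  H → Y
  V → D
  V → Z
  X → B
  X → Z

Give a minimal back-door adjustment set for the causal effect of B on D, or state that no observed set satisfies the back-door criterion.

B→D: minimal back-door set ∅.

desc(B)\{B}={D}; candidates ⊆ {H,V,X,Y,Z}.
∅: B⊥D given ∅ in G with B→· removed — back-door holds.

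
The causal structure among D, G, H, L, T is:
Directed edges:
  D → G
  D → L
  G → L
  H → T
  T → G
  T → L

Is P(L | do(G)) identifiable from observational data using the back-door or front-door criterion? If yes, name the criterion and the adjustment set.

desc(G)\{G}={L}; candidates ⊆ {D,H,T}.
size 0: {}; under {} G still reaches {D,H,L,T} ∋ L.
size 1: {D}, {H}, {T}; under {D} G still reaches {H,L,T} ∋ L.
{D,T}: G⊥L given {D,T} in G with G→· removed — back-door holds.
P(L|do(G)) = Σ_{D,T} P(L|G,D,T)·P(D,T).

P(L|do(G)): backdoor, adjust for {D, T}.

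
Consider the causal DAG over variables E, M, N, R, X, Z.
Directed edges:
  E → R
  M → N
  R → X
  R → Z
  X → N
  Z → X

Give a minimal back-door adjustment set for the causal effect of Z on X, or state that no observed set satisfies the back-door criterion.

Z→X: minimal back-door set {R}.

desc(Z)\{Z}={N,X}; candidates ⊆ {E,M,R}.
size 0: {}; under {} Z still reaches {E,N,R,X} ∋ X.
{R}: Z⊥X given {R} in G with Z→· removed — back-door holds.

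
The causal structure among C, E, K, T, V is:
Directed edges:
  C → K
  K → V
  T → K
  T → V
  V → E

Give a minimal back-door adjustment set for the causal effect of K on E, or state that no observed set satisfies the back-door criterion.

desc(K)\{K}={E,V}; candidates ⊆ {C,T}.
size 0: {}; under {} K still reaches {C,E,T,V} ∋ E.
{T}: K⊥E given {T} in G with K→· removed — back-door holds.

K→E: minimal back-door set {T}.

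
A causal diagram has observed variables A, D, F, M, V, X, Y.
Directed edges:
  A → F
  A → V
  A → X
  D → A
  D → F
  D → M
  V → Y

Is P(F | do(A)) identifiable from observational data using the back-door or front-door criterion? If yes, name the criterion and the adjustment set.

P(F|do(A)): backdoor, adjust for {D}.

desc(A)\{A}={F,V,X,Y}; candidates ⊆ {D,M}.
size 0: {}; under {} A still reaches {D,F,M} ∋ F.
{D}: A⊥F given {D} in G with A→· removed — back-door holds.
P(F|do(A)) = Σ_{D} P(F|A,D)·P(D).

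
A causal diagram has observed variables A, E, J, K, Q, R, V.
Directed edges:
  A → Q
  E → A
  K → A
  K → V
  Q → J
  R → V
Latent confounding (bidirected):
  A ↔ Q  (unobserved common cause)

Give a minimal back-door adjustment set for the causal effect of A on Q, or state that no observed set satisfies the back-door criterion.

desc(A)\{A}={J,Q}; candidates ⊆ {E,K,R,V}.
A↔Q: latent back-door arc(s) into A.
size 0: {}; under {} A still reaches {E,J,K,Q,V} ∋ Q.
size 1: {E}, {K}, {R} …(+1); under {E} A still reaches {J,K,Q,V} ∋ Q.
size 2: {E,K}, {E,R}, {E,V} …(+3); under {E,K} A still reaches {J,Q} ∋ Q.
A↔Q cannot be blocked by any observed set — no back-door set.

A→Q: no observed back-door set.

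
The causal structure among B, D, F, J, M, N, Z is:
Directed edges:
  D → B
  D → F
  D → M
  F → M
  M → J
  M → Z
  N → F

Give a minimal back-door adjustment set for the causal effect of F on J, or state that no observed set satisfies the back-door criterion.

desc(F)\{F}={J,M,Z}; candidates ⊆ {B,D,N}.
size 0: {}; under {} F still reaches {B,D,J,M,N,Z} ∋ J.
{D}: F⊥J given {D} in G with F→· removed — back-door holds.

F→J: minimal back-door set {D}.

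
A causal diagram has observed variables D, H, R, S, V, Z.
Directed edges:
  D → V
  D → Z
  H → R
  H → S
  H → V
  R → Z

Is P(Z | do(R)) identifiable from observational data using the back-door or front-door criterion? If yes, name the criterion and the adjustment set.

P(Z|do(R)): backdoor, adjust for ∅.

desc(R)\{R}={Z}; candidates ⊆ {D,H,S,V}.
∅: R⊥Z given ∅ in G with R→· removed — back-door holds.
P(Z|do(R)) = P(Z|R) — no adjustment needed.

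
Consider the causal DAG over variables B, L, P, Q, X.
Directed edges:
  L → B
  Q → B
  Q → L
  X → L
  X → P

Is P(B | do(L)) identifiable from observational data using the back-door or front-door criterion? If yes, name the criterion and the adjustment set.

P(B|do(L)): backdoor, adjust for {Q}.

desc(L)\{L}={B}; candidates ⊆ {P,Q,X}.
size 0: {}; under {} L still reaches {B,P,Q,X} ∋ B.
{Q}: L⊥B given {Q} in G with L→· removed — back-door holds.
P(B|do(L)) = Σ_{Q} P(B|L,Q)·P(Q).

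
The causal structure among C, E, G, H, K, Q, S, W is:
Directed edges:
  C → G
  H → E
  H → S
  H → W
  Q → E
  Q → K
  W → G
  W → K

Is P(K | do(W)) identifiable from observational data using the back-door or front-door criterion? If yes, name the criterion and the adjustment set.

desc(W)\{W}={G,K}; candidates ⊆ {C,E,H,Q,S}.
∅: W⊥K given ∅ in G with W→· removed — back-door holds.
P(K|do(W)) = P(K|W) — no adjustment needed.

P(K|do(W)): backdoor, adjust for ∅.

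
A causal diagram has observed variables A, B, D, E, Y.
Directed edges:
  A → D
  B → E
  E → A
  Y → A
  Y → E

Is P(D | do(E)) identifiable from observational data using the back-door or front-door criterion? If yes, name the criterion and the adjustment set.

P(D|do(E)): backdoor, adjust for {Y}.

desc(E)\{E}={A,D}; candidates ⊆ {B,Y}.
size 0: {}; under {} E still reaches {A,B,D,Y} ∋ D.
{Y}: E⊥D given {Y} in G with E→· removed — back-door holds.
P(D|do(E)) = Σ_{Y} P(D|E,Y)·P(Y).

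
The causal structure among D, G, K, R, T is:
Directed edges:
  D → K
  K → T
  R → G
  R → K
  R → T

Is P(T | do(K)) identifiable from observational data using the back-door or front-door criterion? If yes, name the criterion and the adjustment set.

P(T|do(K)): backdoor, adjust for {R}.

desc(K)\{K}={T}; candidates ⊆ {D,G,R}.
size 0: {}; under {} K still reaches {D,G,R,T} ∋ T.
{R}: K⊥T given {R} in G with K→· removed — back-door holds.
P(T|do(K)) = Σ_{R} P(T|K,R)·P(R).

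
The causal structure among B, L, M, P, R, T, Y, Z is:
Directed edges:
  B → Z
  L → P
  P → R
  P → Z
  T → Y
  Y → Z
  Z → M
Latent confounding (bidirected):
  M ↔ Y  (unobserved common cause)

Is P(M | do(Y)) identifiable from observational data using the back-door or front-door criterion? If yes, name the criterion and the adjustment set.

P(M|do(Y)): frontdoor, adjust for {Z}.

desc(Y)\{Y}={M,Z}; candidates ⊆ {B,L,P,R,T}.
Y↔M: latent back-door arc(s) into Y.
size 0: {}; under {} Y still reaches {M,T} ∋ M.
size 1: {B}, {L}, {P} …(+2); under {B} Y still reaches {M,T} ∋ M.
size 2: {B,L}, {B,P}, {B,R} …(+7); under {B,L} Y still reaches {M,T} ∋ M.
Y↔M cannot be blocked by any observed set — no back-door set.
{Z}: (i) intercepts every directed Y→M path; (ii) no back-door Y→{Z}; (iii) {Y} blocks every back-door {Z}→M. Front-door holds.
P(M|do(Y)) = Σ_{Z} P(Z|Y) Σ_{Y'} P(M|Z,Y')P(Y').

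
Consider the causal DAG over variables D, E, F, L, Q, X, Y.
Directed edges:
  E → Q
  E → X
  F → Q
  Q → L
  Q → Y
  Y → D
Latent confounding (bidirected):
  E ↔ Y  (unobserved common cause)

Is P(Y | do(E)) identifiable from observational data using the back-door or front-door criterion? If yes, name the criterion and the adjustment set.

P(Y|do(E)): frontdoor, adjust for {Q}.

desc(E)\{E}={D,L,Q,X,Y}; candidates ⊆ {F}.
E↔Y: latent back-door arc(s) into E.
size 0: {}; under {} E still reaches {D,Y} ∋ Y.
size 1: {F}; under {F} E still reaches {D,Y} ∋ Y.
E↔Y cannot be blocked by any observed set — no back-door set.
{Q}: (i) intercepts every directed E→Y path; (ii) no back-door E→{Q}; (iii) {E} blocks every back-door {Q}→Y. Front-door holds.
P(Y|do(E)) = Σ_{Q} P(Q|E) Σ_{E'} P(Y|Q,E')P(E').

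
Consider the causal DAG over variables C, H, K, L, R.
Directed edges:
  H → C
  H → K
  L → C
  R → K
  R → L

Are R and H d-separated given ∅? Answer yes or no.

Yes — R ⊥ H | ∅.

Bayes-Ball from R | ∅ reaches {C,K,L}.
H ∉ reach(R|∅) ⇒ R ⊥ H | ∅.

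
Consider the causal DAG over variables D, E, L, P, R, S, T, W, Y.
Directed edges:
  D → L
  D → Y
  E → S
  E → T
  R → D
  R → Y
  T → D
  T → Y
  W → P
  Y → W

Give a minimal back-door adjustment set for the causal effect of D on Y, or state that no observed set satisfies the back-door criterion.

D→Y: minimal back-door set {R, T}.

desc(D)\{D}={L,P,W,Y}; candidates ⊆ {E,R,S,T}.
size 0: {}; under {} D still reaches {E,P,R,S,T,W,Y} ∋ Y.
size 1: {E}, {R}, {S} …(+1); under {E} D still reaches {P,R,T,W,Y} ∋ Y.
{R,T}: D⊥Y given {R,T} in G with D→· removed — back-door holds.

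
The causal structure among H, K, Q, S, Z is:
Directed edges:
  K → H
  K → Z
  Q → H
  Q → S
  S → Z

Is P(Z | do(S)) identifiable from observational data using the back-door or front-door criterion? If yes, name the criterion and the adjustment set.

desc(S)\{S}={Z}; candidates ⊆ {H,K,Q}.
∅: S⊥Z given ∅ in G with S→· removed — back-door holds.
P(Z|do(S)) = P(Z|S) — no adjustment needed.

P(Z|do(S)): backdoor, adjust for ∅.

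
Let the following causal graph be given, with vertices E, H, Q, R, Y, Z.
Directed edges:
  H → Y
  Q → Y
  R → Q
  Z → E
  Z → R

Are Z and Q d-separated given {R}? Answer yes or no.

Bayes-Ball from Z | {R} reaches {E}.
Q ∉ reach(Z|{R}) ⇒ Z ⊥ Q | {R}.

Yes — Z ⊥ Q | {R}.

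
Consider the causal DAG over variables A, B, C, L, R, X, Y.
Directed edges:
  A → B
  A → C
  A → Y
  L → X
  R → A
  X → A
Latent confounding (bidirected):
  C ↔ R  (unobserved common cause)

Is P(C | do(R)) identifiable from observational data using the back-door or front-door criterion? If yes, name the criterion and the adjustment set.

P(C|do(R)): frontdoor, adjust for {A}.

desc(R)\{R}={A,B,C,Y}; candidates ⊆ {L,X}.
R↔C: latent back-door arc(s) into R.
size 0: {}; under {} R still reaches {C} ∋ C.
size 1: {L}, {X}; under {L} R still reaches {C} ∋ C.
size 2: {L,X}; under {L,X} R still reaches {C} ∋ C.
R↔C cannot be blocked by any observed set — no back-door set.
{A}: (i) intercepts every directed R→C path; (ii) no back-door R→{A}; (iii) {R} blocks every back-door {A}→C. Front-door holds.
P(C|do(R)) = Σ_{A} P(A|R) Σ_{R'} P(C|A,R')P(R').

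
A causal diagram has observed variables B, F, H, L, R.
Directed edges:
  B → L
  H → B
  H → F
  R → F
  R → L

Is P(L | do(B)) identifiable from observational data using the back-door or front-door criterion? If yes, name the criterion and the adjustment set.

P(L|do(B)): backdoor, adjust for ∅.

desc(B)\{B}={L}; candidates ⊆ {F,H,R}.
∅: B⊥L given ∅ in G with B→· removed — back-door holds.
P(L|do(B)) = P(L|B) — no adjustment needed.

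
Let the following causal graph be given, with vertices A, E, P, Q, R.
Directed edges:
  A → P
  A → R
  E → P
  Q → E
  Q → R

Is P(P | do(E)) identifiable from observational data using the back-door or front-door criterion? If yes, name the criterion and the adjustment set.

desc(E)\{E}={P}; candidates ⊆ {A,Q,R}.
∅: E⊥P given ∅ in G with E→· removed — back-door holds.
P(P|do(E)) = P(P|E) — no adjustment needed.

P(P|do(E)): backdoor, adjust for ∅.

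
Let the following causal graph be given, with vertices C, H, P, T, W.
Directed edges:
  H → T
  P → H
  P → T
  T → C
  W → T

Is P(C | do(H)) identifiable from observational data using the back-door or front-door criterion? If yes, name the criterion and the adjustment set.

desc(H)\{H}={C,T}; candidates ⊆ {P,W}.
size 0: {}; under {} H still reaches {C,P,T} ∋ C.
{P}: H⊥C given {P} in G with H→· removed — back-door holds.
P(C|do(H)) = Σ_{P} P(C|H,P)·P(P).

P(C|do(H)): backdoor, adjust for {P}.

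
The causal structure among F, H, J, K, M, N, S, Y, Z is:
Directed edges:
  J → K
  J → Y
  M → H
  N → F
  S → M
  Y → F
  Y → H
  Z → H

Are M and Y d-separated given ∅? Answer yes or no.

Yes — M ⊥ Y | ∅.

Bayes-Ball from M | ∅ reaches {H,S}.
Y ∉ reach(M|∅) ⇒ M ⊥ Y | ∅.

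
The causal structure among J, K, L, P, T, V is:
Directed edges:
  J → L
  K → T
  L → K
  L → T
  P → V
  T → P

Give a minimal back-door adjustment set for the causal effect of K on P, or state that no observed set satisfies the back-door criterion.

K→P: minimal back-door set {L}.

desc(K)\{K}={P,T,V}; candidates ⊆ {J,L}.
size 0: {}; under {} K still reaches {J,L,P,T,V} ∋ P.
{L}: K⊥P given {L} in G with K→· removed — back-door holds.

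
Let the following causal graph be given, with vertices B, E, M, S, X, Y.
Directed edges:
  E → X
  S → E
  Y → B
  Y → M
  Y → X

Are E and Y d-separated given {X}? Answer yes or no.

Bayes-Ball from E | {X} reaches {B,M,S,Y}.
Y ∈ reach(E|{X}) ⇒ E ⊥̸ Y | {X}.

No — E and Y are d-connected given {X}.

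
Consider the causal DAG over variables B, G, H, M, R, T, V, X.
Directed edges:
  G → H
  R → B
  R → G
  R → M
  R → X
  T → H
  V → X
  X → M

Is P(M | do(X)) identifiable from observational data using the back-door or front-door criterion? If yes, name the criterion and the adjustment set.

desc(X)\{X}={M}; candidates ⊆ {B,G,H,R,T,V}.
size 0: {}; under {} X still reaches {B,G,H,M,R,V} ∋ M.
{R}: X⊥M given {R} in G with X→· removed — back-door holds.
P(M|do(X)) = Σ_{R} P(M|X,R)·P(R).

P(M|do(X)): backdoor, adjust for {R}.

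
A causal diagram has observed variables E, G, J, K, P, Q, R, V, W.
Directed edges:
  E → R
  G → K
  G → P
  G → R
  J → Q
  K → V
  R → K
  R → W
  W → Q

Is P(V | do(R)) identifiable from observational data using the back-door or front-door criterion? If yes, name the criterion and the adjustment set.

P(V|do(R)): backdoor, adjust for {G}.

desc(R)\{R}={K,Q,V,W}; candidates ⊆ {E,G,J,P}.
size 0: {}; under {} R still reaches {E,G,K,P,V} ∋ V.
{G}: R⊥V given {G} in G with R→· removed — back-door holds.
P(V|do(R)) = Σ_{G} P(V|R,G)·P(G).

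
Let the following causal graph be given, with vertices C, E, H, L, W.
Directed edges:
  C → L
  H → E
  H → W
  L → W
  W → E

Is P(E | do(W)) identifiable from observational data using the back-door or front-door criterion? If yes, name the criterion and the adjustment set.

desc(W)\{W}={E}; candidates ⊆ {C,H,L}.
size 0: {}; under {} W still reaches {C,E,H,L} ∋ E.
{H}: W⊥E given {H} in G with W→· removed — back-door holds.
P(E|do(W)) = Σ_{H} P(E|W,H)·P(H).

P(E|do(W)): backdoor, adjust for {H}.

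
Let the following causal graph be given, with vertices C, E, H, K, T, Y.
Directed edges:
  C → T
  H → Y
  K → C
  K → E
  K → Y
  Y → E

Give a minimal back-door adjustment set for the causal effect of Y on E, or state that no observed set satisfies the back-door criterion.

Y→E: minimal back-door set {K}.

desc(Y)\{Y}={E}; candidates ⊆ {C,H,K,T}.
size 0: {}; under {} Y still reaches {C,E,H,K,T} ∋ E.
{K}: Y⊥E given {K} in G with Y→· removed — back-door holds.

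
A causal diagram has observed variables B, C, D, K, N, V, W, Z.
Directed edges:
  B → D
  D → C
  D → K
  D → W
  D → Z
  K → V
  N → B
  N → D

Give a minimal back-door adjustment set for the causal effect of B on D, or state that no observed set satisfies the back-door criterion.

B→D: minimal back-door set {N}.

desc(B)\{B}={C,D,K,V,W,Z}; candidates ⊆ {N}.
size 0: {}; under {} B still reaches {C,D,K,N,V,W,Z} ∋ D.
{N}: B⊥D given {N} in G with B→· removed — back-door holds.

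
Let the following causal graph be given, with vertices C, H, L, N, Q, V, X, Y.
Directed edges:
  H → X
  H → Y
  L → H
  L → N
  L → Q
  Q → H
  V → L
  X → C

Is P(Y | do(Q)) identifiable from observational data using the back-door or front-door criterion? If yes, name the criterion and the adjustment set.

desc(Q)\{Q}={C,H,X,Y}; candidates ⊆ {L,N,V}.
size 0: {}; under {} Q still reaches {C,H,L,N,V,X,Y} ∋ Y.
{L}: Q⊥Y given {L} in G with Q→· removed — back-door holds.
P(Y|do(Q)) = Σ_{L} P(Y|Q,L)·P(L).

P(Y|do(Q)): backdoor, adjust for {L}.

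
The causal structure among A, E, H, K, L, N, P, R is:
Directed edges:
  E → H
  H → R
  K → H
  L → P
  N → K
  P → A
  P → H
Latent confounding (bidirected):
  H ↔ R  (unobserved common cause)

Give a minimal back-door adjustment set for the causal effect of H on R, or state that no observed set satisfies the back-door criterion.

desc(H)\{H}={R}; candidates ⊆ {A,E,K,L,N,P}.
H↔R: latent back-door arc(s) into H.
size 0: {}; under {} H still reaches {A,E,K,L,N,P,R} ∋ R.
size 1: {A}, {E}, {K} …(+3); under {A} H still reaches {E,K,L,N,P,R} ∋ R.
size 2: {A,E}, {A,K}, {A,L} …(+12); under {A,E} H still reaches {K,L,N,P,R} ∋ R.
H↔R cannot be blocked by any observed set — no back-door set.

H→R: no observed back-door set.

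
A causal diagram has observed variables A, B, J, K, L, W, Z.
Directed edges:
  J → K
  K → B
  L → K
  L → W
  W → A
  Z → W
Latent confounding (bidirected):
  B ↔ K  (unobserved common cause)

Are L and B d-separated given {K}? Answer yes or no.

Bayes-Ball from L | {K} reaches {A,B,J,W}.
B ∈ reach(L|{K}) ⇒ L ⊥̸ B | {K}.

No — L and B are d-connected given {K}.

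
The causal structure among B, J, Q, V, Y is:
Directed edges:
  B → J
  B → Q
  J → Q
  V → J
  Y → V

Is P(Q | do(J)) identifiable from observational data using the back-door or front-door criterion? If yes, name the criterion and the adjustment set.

desc(J)\{J}={Q}; candidates ⊆ {B,V,Y}.
size 0: {}; under {} J still reaches {B,Q,V,Y} ∋ Q.
{B}: J⊥Q given {B} in G with J→· removed — back-door holds.
P(Q|do(J)) = Σ_{B} P(Q|J,B)·P(B).

P(Q|do(J)): backdoor, adjust for {B}.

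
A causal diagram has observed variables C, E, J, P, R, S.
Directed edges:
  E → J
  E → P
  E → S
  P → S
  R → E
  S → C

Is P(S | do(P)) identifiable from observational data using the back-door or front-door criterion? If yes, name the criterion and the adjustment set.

P(S|do(P)): backdoor, adjust for {E}.

desc(P)\{P}={C,S}; candidates ⊆ {E,J,R}.
size 0: {}; under {} P still reaches {C,E,J,R,S} ∋ S.
{E}: P⊥S given {E} in G with P→· removed — back-door holds.
P(S|do(P)) = Σ_{E} P(S|P,E)·P(E).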